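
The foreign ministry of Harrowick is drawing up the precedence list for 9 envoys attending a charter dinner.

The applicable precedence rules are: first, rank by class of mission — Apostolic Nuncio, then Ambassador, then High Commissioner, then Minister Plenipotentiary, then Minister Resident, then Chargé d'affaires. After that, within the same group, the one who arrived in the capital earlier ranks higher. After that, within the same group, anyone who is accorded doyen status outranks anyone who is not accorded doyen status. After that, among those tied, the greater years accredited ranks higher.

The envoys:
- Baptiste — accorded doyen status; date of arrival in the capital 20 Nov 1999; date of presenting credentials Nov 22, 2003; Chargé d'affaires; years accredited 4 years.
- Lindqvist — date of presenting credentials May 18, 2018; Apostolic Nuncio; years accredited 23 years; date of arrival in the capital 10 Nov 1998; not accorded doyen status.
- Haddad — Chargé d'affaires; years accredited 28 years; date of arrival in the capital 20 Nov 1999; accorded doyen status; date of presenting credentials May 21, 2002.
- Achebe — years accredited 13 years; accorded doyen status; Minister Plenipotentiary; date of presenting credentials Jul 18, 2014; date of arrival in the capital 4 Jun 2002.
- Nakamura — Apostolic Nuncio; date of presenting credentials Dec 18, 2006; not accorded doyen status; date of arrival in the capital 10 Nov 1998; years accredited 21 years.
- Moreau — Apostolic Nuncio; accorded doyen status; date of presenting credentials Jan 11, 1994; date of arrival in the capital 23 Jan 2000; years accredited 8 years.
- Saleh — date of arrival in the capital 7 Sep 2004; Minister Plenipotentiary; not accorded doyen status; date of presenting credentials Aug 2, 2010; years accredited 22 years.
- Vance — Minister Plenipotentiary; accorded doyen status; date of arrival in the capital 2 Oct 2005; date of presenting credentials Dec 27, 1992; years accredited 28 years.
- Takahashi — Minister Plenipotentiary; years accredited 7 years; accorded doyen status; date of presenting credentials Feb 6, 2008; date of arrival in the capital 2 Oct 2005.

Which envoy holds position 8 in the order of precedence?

Haddad

By class of mission: Lindqvist, Nakamura and Moreau (Apostolic Nuncio); then Achebe, Saleh, Vance and Takahashi (Minister Plenipotentiary); then Haddad and Baptiste (Chargé d'affaires).
Among Lindqvist, Nakamura and Moreau, by date of arrival in the capital (earlier first): Lindqvist and Nakamura (10 Nov 1998) before Moreau (23 Jan 2000).
Lindqvist and Nakamura are each not accorded doyen status, so the next rule applies.
Among Lindqvist and Nakamura, by years accredited (higher first): Lindqvist (23 years) before Nakamura (21 years).
Among Achebe, Saleh, Vance and Takahashi, by date of arrival in the capital (earlier first): Achebe (4 Jun 2002) before Saleh (7 Sep 2004) before Vance and Takahashi (2 Oct 2005).
Vance and Takahashi are each accorded doyen status, so the next rule applies.
Among Vance and Takahashi, by years accredited (higher first): Vance (28 years) before Takahashi (7 years).
Haddad and Baptiste both have date of arrival in the capital 20 Nov 1999, so the next rule applies.
Haddad and Baptiste are each accorded doyen status, so the next rule applies.
Among Haddad and Baptiste, by years accredited (higher first): Haddad (28 years) before Baptiste (4 years).
Order: Lindqvist, Nakamura, Moreau, Achebe, Saleh, Vance, Takahashi, Haddad, Baptiste.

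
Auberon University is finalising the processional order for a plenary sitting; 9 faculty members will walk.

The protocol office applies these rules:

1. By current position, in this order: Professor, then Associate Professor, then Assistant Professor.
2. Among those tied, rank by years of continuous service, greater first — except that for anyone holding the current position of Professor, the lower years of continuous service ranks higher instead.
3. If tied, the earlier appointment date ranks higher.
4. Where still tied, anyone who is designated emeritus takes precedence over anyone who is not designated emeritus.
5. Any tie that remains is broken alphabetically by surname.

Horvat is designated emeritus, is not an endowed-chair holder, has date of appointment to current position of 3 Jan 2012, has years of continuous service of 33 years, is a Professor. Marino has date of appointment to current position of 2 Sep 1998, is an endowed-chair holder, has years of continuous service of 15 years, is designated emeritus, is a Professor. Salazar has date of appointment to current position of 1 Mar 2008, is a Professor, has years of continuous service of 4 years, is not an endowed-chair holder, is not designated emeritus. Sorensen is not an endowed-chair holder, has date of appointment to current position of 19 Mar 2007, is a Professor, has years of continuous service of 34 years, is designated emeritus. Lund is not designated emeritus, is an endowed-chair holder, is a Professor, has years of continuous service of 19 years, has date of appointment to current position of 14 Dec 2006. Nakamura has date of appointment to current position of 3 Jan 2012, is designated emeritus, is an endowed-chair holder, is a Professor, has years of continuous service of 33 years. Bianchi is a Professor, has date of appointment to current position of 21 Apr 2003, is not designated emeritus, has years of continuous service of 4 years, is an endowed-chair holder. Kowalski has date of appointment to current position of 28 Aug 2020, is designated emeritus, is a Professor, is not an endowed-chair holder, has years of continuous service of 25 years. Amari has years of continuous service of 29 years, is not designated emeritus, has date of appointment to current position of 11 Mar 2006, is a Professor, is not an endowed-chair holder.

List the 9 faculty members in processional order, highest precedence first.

Bianchi, Salazar, Marino, Lund, Kowalski, Amari, Horvat, Nakamura, Sorensen

By current position: Bianchi, Salazar, Marino, Lund, Kowalski, Amari, Horvat, Nakamura and Sorensen (Professor).
Among Bianchi, Salazar, Marino, Lund, Kowalski, Amari, Horvat, Nakamura and Sorensen, by years of continuous service (lower first) (reversed rule for this group): Bianchi and Salazar (4 years) before Marino (15 years) before Lund (19 years) before Kowalski (25 years) before Amari (29 years) before Horvat and Nakamura (33 years) before Sorensen (34 years).
Among Bianchi and Salazar, by date of appointment to current position (earlier first): Bianchi (21 Apr 2003) before Salazar (1 Mar 2008).
Horvat and Nakamura both have date of appointment to current position 3 Jan 2012, so the next rule applies.
Horvat and Nakamura are each designated emeritus, so the next rule applies.
Among Horvat and Nakamura, alphabetically by surname: Horvat before Nakamura.
Full order: Bianchi, Salazar, Marino, Lund, Kowalski, Amari, Horvat, Nakamura, Sorensen.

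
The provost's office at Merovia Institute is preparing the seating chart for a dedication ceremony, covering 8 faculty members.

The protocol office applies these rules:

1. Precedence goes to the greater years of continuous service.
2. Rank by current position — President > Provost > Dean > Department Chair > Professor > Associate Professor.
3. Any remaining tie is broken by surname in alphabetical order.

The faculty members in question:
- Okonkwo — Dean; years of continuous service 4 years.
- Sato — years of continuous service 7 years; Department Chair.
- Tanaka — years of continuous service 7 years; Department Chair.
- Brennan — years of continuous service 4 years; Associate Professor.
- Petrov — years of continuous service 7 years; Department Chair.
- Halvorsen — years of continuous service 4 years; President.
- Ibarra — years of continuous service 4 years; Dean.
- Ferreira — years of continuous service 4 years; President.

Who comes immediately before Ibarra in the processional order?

By years of continuous service (higher first): Petrov, Sato and Tanaka (each 7 years); then Ferreira, Halvorsen, Ibarra, Okonkwo and Brennan (each 4 years).
Petrov, Sato and Tanaka are each Department Chair, so the next rule applies.
Among Petrov, Sato and Tanaka, alphabetically by surname: Petrov before Sato before Tanaka.
Among Ferreira, Halvorsen, Ibarra, Okonkwo and Brennan, by current position: Ferreira and Halvorsen (President) before Ibarra and Okonkwo (Dean) before Brennan (Associate Professor).
Among Ferreira and Halvorsen, alphabetically by surname: Ferreira before Halvorsen.
Among Ibarra and Okonkwo, alphabetically by surname: Ibarra before Okonkwo.
Order: Petrov, Sato, Tanaka, Ferreira, Halvorsen, Ibarra, Okonkwo, Brennan.

Halvorsen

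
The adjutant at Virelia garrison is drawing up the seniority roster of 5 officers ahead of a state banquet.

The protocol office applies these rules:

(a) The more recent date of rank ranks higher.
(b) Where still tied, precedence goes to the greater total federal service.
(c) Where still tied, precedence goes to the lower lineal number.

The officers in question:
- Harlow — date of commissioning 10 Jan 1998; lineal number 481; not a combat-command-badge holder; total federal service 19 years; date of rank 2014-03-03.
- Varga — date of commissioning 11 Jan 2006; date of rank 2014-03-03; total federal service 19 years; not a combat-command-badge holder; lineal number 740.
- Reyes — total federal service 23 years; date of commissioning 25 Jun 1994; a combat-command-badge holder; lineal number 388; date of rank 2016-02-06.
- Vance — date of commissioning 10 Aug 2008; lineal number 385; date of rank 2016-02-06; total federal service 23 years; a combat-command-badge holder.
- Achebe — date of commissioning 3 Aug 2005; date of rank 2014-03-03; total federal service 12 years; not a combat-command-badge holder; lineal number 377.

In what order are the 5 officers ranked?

Vance, Reyes, Harlow, Varga, Achebe

By date of rank (later first): Vance and Reyes (both 2016-02-06); then Harlow, Varga and Achebe (each 2014-03-03).
Vance and Reyes both have total federal service 23 years, so the next rule applies.
Among Vance and Reyes, by lineal number (lower first): Vance (385) before Reyes (388).
Among Harlow, Varga and Achebe, by total federal service (higher first): Harlow and Varga (19 years) before Achebe (12 years).
Among Harlow and Varga, by lineal number (lower first): Harlow (481) before Varga (740).
Full order: Vance, Reyes, Harlow, Varga, Achebe.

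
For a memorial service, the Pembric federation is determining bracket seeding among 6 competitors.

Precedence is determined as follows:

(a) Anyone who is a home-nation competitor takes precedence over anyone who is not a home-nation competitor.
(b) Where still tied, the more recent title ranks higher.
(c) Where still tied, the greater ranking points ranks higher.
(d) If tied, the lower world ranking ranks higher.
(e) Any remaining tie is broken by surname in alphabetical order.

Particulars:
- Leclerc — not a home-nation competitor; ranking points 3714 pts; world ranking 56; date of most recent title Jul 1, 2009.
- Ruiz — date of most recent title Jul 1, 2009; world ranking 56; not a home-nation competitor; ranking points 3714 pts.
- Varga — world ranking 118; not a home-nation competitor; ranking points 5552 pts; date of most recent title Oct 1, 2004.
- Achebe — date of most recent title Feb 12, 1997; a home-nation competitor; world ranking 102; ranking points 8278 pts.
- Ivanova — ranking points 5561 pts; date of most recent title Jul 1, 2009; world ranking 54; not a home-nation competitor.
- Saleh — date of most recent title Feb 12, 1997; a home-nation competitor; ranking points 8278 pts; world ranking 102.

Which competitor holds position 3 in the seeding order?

Ivanova

By the first rule: Achebe and Saleh (both a home-nation competitor); then Ivanova, Leclerc, Ruiz and Varga (each not a home-nation competitor).
Achebe and Saleh both have date of most recent title Feb 12, 1997, so the next rule applies.
Achebe and Saleh both have ranking points 8278 pts, so the next rule applies.
Achebe and Saleh both have world ranking 102, so the next rule applies.
Among Achebe and Saleh, alphabetically by surname: Achebe before Saleh.
Among Ivanova, Leclerc, Ruiz and Varga, by date of most recent title (later first): Ivanova, Leclerc and Ruiz (Jul 1, 2009) before Varga (Oct 1, 2004).
Among Ivanova, Leclerc and Ruiz, by ranking points (higher first): Ivanova (5561 pts) before Leclerc and Ruiz (3714 pts).
Leclerc and Ruiz both have world ranking 56, so the next rule applies.
Among Leclerc and Ruiz, alphabetically by surname: Leclerc before Ruiz.
Order: Achebe, Saleh, Ivanova, Leclerc, Ruiz, Varga.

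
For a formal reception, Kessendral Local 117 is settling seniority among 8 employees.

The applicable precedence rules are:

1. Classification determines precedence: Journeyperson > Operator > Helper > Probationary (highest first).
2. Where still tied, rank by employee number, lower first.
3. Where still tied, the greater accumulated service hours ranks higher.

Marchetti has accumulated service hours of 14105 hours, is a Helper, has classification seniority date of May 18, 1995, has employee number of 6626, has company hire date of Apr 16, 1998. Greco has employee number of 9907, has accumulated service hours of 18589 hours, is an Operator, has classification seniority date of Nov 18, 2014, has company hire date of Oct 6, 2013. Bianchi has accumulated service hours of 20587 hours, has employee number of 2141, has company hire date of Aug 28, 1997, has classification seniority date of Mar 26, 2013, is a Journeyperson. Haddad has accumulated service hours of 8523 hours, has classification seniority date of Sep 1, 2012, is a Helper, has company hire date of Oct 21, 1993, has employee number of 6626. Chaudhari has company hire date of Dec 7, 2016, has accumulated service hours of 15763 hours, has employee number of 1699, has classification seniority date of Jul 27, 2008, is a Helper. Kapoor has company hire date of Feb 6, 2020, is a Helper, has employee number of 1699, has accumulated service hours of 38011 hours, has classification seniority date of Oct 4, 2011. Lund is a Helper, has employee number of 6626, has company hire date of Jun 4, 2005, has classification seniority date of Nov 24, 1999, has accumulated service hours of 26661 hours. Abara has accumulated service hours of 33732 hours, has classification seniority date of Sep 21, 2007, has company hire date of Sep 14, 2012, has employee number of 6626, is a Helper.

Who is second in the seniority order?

Greco

By classification: Bianchi (Journeyperson); then Greco (Operator); then Kapoor, Chaudhari, Abara, Lund, Marchetti and Haddad (Helper).
Among Kapoor, Chaudhari, Abara, Lund, Marchetti and Haddad, by employee number (lower first): Kapoor and Chaudhari (1699) before Abara, Lund, Marchetti and Haddad (6626).
Among Kapoor and Chaudhari, by accumulated service hours (higher first): Kapoor (38011 hours) before Chaudhari (15763 hours).
Among Abara, Lund, Marchetti and Haddad, by accumulated service hours (higher first): Abara (33732 hours) before Lund (26661 hours) before Marchetti (14105 hours) before Haddad (8523 hours).
Order: Bianchi, Greco, Kapoor, Chaudhari, Abara, Lund, Marchetti, Haddad.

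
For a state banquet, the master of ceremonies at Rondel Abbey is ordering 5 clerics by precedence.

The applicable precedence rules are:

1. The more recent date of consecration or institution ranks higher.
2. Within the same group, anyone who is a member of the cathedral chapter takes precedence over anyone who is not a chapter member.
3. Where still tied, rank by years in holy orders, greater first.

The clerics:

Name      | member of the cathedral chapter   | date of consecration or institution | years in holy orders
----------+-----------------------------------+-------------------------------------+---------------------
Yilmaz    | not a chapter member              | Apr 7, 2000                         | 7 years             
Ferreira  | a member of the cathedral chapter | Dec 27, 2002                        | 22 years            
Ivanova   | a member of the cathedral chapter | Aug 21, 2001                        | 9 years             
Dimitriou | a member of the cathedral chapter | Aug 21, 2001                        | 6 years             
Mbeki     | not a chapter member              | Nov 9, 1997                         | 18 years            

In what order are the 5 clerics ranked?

Ferreira, Ivanova, Dimitriou, Yilmaz, Mbeki

By date of consecration or institution (later first): Ferreira (Dec 27, 2002); then Ivanova and Dimitriou (both Aug 21, 2001); then Yilmaz (Apr 7, 2000); then Mbeki (Nov 9, 1997).
Ivanova and Dimitriou are each a member of the cathedral chapter, so the next rule applies.
Among Ivanova and Dimitriou, by years in holy orders (higher first): Ivanova (9 years) before Dimitriou (6 years).
Full order: Ferreira, Ivanova, Dimitriou, Yilmaz, Mbeki.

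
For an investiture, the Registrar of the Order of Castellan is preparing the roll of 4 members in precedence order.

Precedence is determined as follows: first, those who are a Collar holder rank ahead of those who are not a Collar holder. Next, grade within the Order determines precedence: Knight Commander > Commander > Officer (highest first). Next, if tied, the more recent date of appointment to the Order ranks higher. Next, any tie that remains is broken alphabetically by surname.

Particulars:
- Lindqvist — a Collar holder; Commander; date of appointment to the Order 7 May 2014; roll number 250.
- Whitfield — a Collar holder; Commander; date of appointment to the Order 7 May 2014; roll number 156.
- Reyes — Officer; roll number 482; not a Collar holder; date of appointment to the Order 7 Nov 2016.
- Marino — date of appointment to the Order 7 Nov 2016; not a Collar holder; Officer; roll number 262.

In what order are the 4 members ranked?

Lindqvist, Whitfield, Marino, Reyes

By the first rule: Lindqvist and Whitfield (both a Collar holder); then Marino and Reyes (both not a Collar holder).
Lindqvist and Whitfield are each Commander, so the next rule applies.
Lindqvist and Whitfield both have date of appointment to the Order 7 May 2014, so the next rule applies.
Among Lindqvist and Whitfield, alphabetically by surname: Lindqvist before Whitfield.
Marino and Reyes are each Officer, so the next rule applies.
Marino and Reyes both have date of appointment to the Order 7 Nov 2016, so the next rule applies.
Among Marino and Reyes, alphabetically by surname: Marino before Reyes.
Full order: Lindqvist, Whitfield, Marino, Reyes.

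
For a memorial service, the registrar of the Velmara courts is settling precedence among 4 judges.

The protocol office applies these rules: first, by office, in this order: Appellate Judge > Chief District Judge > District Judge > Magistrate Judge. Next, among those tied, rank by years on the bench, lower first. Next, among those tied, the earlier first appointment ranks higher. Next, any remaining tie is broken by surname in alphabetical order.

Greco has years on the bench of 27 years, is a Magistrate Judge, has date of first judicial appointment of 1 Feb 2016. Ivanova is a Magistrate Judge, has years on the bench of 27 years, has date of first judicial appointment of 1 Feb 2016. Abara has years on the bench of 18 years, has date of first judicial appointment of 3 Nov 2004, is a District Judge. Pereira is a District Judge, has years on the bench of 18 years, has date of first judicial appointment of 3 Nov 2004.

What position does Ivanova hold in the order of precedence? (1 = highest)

By office: Abara and Pereira (District Judge); then Greco and Ivanova (Magistrate Judge).
Abara and Pereira both have years on the bench 18 years, so the next rule applies.
Abara and Pereira both have date of first judicial appointment 3 Nov 2004, so the next rule applies.
Among Abara and Pereira, alphabetically by surname: Abara before Pereira.
Greco and Ivanova both have years on the bench 27 years, so the next rule applies.
Greco and Ivanova both have date of first judicial appointment 1 Feb 2016, so the next rule applies.
Among Greco and Ivanova, alphabetically by surname: Greco before Ivanova.
Order: Abara, Pereira, Greco, Ivanova. So position 4.

4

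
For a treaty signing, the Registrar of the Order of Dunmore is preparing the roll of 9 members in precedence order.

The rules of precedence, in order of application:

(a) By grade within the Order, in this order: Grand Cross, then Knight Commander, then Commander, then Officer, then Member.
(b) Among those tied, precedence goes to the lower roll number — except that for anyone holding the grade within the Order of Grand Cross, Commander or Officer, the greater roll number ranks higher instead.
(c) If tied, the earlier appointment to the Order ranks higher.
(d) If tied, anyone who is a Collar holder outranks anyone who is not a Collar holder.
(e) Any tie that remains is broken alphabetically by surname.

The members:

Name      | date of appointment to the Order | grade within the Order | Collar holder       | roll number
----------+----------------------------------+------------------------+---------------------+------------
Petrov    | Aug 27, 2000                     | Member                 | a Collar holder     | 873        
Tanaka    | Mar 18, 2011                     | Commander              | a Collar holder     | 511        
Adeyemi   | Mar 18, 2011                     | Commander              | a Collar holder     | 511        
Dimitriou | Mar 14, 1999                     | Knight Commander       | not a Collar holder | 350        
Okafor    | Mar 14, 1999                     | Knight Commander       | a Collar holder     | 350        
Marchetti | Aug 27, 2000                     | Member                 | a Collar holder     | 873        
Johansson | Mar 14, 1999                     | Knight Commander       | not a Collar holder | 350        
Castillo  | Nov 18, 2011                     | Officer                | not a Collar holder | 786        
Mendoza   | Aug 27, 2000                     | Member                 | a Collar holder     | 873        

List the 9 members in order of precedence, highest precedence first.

By grade within the Order: Okafor, Dimitriou and Johansson (Knight Commander); then Adeyemi and Tanaka (Commander); then Castillo (Officer); then Marchetti, Mendoza and Petrov (Member).
Okafor, Dimitriou and Johansson all have roll number 350, so the next rule applies.
Okafor, Dimitriou and Johansson all have date of appointment to the Order Mar 14, 1999, so the next rule applies.
Among Okafor, Dimitriou and Johansson, a Collar holder before not a Collar holder: Okafor (a Collar holder) before Dimitriou and Johansson (not a Collar holder).
Among Dimitriou and Johansson, alphabetically by surname: Dimitriou before Johansson.
Adeyemi and Tanaka both have roll number 511, so the next rule applies.
Adeyemi and Tanaka both have date of appointment to the Order Mar 18, 2011, so the next rule applies.
Adeyemi and Tanaka are each a Collar holder, so the next rule applies.
Among Adeyemi and Tanaka, alphabetically by surname: Adeyemi before Tanaka.
Marchetti, Mendoza and Petrov all have roll number 873, so the next rule applies.
Marchetti, Mendoza and Petrov all have date of appointment to the Order Aug 27, 2000, so the next rule applies.
Marchetti, Mendoza and Petrov are each a Collar holder, so the next rule applies.
Among Marchetti, Mendoza and Petrov, alphabetically by surname: Marchetti before Mendoza before Petrov.
Full order: Okafor, Dimitriou, Johansson, Adeyemi, Tanaka, Castillo, Marchetti, Mendoza, Petrov.

Okafor, Dimitriou, Johansson, Adeyemi, Tanaka, Castillo, Marchetti, Mendoza, Petrov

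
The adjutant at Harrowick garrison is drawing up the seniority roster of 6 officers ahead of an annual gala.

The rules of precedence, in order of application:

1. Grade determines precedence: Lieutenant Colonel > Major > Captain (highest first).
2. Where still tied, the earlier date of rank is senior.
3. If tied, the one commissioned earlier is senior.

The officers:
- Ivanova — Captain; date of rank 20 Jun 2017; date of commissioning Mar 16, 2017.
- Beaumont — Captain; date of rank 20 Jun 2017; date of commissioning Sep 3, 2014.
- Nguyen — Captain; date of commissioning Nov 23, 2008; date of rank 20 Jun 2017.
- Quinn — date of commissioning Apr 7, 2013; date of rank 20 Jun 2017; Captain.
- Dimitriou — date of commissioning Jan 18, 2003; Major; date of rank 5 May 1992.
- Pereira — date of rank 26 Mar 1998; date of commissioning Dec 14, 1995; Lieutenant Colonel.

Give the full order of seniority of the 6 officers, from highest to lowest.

By grade: Pereira (Lieutenant Colonel); then Dimitriou (Major); then Nguyen, Quinn, Beaumont and Ivanova (Captain).
Nguyen, Quinn, Beaumont and Ivanova all have date of rank 20 Jun 2017, so the next rule applies.
Among Nguyen, Quinn, Beaumont and Ivanova, by date of commissioning (earlier first): Nguyen (Nov 23, 2008) before Quinn (Apr 7, 2013) before Beaumont (Sep 3, 2014) before Ivanova (Mar 16, 2017).
Full order: Pereira, Dimitriou, Nguyen, Quinn, Beaumont, Ivanova.

Pereira, Dimitriou, Nguyen, Quinn, Beaumont, Ivanova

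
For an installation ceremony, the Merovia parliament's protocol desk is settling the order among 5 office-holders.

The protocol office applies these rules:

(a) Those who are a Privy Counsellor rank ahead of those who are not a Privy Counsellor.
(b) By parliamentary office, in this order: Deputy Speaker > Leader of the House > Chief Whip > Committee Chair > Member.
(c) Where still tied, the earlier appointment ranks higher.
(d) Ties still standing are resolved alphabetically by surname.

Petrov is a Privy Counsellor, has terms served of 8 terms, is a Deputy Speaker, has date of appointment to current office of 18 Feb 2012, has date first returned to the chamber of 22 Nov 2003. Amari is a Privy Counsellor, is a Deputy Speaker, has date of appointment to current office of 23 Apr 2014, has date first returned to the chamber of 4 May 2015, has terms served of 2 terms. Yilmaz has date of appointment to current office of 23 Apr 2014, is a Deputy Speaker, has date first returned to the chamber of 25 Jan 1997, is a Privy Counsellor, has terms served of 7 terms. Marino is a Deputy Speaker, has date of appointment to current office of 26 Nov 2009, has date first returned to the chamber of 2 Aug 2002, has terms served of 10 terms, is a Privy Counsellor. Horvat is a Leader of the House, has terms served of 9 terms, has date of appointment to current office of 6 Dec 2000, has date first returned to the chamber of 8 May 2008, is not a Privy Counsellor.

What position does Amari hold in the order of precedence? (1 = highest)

3

By the first rule: Marino, Petrov, Amari and Yilmaz (each a Privy Counsellor); then Horvat (not a Privy Counsellor).
Marino, Petrov, Amari and Yilmaz are each Deputy Speaker, so the next rule applies.
Among Marino, Petrov, Amari and Yilmaz, by date of appointment to current office (earlier first): Marino (26 Nov 2009) before Petrov (18 Feb 2012) before Amari and Yilmaz (23 Apr 2014).
Among Amari and Yilmaz, alphabetically by surname: Amari before Yilmaz.
Order: Marino, Petrov, Amari, Yilmaz, Horvat. So position 3.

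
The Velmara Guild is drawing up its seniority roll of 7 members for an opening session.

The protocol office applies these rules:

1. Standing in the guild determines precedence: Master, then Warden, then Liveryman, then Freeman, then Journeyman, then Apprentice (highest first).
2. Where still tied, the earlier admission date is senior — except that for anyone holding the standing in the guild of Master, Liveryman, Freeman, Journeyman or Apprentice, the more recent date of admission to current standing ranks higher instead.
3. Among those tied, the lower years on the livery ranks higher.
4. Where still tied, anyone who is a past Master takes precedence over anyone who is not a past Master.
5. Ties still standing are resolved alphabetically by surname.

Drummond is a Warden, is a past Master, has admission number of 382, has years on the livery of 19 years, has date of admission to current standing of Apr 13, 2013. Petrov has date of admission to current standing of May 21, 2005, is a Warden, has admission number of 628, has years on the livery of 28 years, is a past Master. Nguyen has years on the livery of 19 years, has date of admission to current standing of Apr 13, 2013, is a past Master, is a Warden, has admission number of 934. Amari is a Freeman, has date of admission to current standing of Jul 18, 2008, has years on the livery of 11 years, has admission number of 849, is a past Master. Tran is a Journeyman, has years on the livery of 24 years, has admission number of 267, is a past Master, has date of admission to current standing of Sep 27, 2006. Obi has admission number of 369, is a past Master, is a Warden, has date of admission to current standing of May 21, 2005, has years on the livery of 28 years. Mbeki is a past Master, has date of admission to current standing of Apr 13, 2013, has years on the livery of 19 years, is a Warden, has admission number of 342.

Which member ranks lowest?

By standing in the guild: Obi, Petrov, Drummond, Mbeki and Nguyen (Warden); then Amari (Freeman); then Tran (Journeyman).
Among Obi, Petrov, Drummond, Mbeki and Nguyen, by date of admission to current standing (earlier first): Obi and Petrov (May 21, 2005) before Drummond, Mbeki and Nguyen (Apr 13, 2013).
Obi and Petrov both have years on the livery 28 years, so the next rule applies.
Obi and Petrov are each a past Master, so the next rule applies.
Among Obi and Petrov, alphabetically by surname: Obi before Petrov.
Drummond, Mbeki and Nguyen all have years on the livery 19 years, so the next rule applies.
Drummond, Mbeki and Nguyen are each a past Master, so the next rule applies.
Among Drummond, Mbeki and Nguyen, alphabetically by surname: Drummond before Mbeki before Nguyen.
Order: Obi, Petrov, Drummond, Mbeki, Nguyen, Amari, Tran.

Tran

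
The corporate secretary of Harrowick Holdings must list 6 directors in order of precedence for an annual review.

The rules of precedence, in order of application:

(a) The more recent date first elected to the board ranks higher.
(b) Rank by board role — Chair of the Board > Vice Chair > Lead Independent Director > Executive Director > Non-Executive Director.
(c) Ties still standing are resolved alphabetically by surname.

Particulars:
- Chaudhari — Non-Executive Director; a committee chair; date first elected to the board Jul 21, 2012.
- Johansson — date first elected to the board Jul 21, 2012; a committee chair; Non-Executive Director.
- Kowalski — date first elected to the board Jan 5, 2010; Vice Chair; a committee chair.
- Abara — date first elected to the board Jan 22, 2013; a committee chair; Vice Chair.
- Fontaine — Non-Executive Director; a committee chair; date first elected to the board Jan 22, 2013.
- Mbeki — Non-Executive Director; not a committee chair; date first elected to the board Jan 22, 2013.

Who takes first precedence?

Abara

By date first elected to the board (later first): Abara, Fontaine and Mbeki (each Jan 22, 2013); then Chaudhari and Johansson (both Jul 21, 2012); then Kowalski (Jan 5, 2010).
Among Abara, Fontaine and Mbeki, by board role: Abara (Vice Chair) before Fontaine and Mbeki (Non-Executive Director).
Among Fontaine and Mbeki, alphabetically by surname: Fontaine before Mbeki.
Chaudhari and Johansson are each Non-Executive Director, so the next rule applies.
Among Chaudhari and Johansson, alphabetically by surname: Chaudhari before Johansson.
Order: Abara, Fontaine, Mbeki, Chaudhari, Johansson, Kowalski.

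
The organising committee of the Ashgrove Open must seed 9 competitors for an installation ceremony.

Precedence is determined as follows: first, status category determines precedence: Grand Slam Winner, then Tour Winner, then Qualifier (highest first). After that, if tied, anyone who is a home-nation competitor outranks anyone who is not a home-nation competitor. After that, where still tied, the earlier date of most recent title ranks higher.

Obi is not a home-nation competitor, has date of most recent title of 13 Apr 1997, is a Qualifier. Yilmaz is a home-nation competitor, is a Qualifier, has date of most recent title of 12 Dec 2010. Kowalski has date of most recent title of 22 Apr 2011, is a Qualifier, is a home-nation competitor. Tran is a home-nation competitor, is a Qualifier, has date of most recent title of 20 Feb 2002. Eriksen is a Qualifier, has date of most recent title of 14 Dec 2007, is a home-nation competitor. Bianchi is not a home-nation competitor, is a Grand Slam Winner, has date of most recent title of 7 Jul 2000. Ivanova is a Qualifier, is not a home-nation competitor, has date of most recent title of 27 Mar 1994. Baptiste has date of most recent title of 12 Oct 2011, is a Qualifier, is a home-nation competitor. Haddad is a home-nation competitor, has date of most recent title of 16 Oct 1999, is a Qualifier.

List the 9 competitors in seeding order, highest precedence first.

Bianchi, Haddad, Tran, Eriksen, Yilmaz, Kowalski, Baptiste, Ivanova, Obi

By status category: Bianchi (Grand Slam Winner); then Haddad, Tran, Eriksen, Yilmaz, Kowalski, Baptiste, Ivanova and Obi (Qualifier).
Among Haddad, Tran, Eriksen, Yilmaz, Kowalski, Baptiste, Ivanova and Obi, a home-nation competitor before not a home-nation competitor: Haddad, Tran, Eriksen, Yilmaz, Kowalski and Baptiste (a home-nation competitor) before Ivanova and Obi (not a home-nation competitor).
Among Haddad, Tran, Eriksen, Yilmaz, Kowalski and Baptiste, by date of most recent title (earlier first): Haddad (16 Oct 1999) before Tran (20 Feb 2002) before Eriksen (14 Dec 2007) before Yilmaz (12 Dec 2010) before Kowalski (22 Apr 2011) before Baptiste (12 Oct 2011).
Among Ivanova and Obi, by date of most recent title (earlier first): Ivanova (27 Mar 1994) before Obi (13 Apr 1997).
Full order: Bianchi, Haddad, Tran, Eriksen, Yilmaz, Kowalski, Baptiste, Ivanova, Obi.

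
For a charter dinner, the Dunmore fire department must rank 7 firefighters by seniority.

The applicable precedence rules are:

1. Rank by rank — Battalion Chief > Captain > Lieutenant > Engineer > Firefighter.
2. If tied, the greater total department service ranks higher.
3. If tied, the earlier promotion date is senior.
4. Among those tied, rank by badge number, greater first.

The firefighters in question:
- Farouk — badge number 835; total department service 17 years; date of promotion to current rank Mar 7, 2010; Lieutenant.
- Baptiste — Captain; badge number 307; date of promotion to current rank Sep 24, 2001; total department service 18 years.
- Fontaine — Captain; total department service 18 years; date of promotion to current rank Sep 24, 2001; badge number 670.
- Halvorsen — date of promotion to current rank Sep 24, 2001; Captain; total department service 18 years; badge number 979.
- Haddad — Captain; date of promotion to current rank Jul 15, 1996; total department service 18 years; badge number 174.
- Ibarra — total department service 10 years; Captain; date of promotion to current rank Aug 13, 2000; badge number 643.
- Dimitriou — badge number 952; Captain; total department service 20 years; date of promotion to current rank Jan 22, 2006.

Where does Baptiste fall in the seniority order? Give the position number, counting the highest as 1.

By rank: Dimitriou, Haddad, Halvorsen, Fontaine, Baptiste and Ibarra (Captain); then Farouk (Lieutenant).
Among Dimitriou, Haddad, Halvorsen, Fontaine, Baptiste and Ibarra, by total department service (higher first): Dimitriou (20 years) before Haddad, Halvorsen, Fontaine and Baptiste (18 years) before Ibarra (10 years).
Among Haddad, Halvorsen, Fontaine and Baptiste, by date of promotion to current rank (earlier first): Haddad (Jul 15, 1996) before Halvorsen, Fontaine and Baptiste (Sep 24, 2001).
Among Halvorsen, Fontaine and Baptiste, by badge number (higher first): Halvorsen (979) before Fontaine (670) before Baptiste (307).
Order: Dimitriou, Haddad, Halvorsen, Fontaine, Baptiste, Ibarra, Farouk. So position 5.

5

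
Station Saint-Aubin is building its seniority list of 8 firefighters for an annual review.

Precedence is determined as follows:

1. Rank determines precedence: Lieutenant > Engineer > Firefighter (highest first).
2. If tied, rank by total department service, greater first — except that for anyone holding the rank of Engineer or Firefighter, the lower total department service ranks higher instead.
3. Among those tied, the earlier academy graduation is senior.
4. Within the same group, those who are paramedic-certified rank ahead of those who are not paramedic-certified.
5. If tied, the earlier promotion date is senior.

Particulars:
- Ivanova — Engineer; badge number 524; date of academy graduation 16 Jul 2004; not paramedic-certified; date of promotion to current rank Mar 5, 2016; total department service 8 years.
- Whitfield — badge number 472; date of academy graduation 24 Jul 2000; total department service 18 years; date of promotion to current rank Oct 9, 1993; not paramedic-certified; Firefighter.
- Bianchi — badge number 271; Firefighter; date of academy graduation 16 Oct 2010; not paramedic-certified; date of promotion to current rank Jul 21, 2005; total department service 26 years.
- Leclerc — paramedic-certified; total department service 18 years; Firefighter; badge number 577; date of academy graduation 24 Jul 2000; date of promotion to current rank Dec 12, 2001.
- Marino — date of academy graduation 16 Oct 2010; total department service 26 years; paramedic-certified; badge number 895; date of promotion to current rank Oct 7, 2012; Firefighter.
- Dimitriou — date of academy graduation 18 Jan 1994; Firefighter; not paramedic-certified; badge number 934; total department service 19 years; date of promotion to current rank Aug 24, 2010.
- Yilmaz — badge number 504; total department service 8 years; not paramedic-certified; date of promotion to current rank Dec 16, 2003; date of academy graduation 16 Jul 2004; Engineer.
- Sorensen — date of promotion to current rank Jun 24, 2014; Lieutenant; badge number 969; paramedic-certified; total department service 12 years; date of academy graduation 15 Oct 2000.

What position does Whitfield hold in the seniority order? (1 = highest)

5

By rank: Sorensen (Lieutenant); then Yilmaz and Ivanova (Engineer); then Leclerc, Whitfield, Dimitriou, Marino and Bianchi (Firefighter).
Yilmaz and Ivanova both have total department service 8 years, so the next rule applies.
Yilmaz and Ivanova both have date of academy graduation 16 Jul 2004, so the next rule applies.
Yilmaz and Ivanova are each not paramedic-certified, so the next rule applies.
Among Yilmaz and Ivanova, by date of promotion to current rank (earlier first): Yilmaz (Dec 16, 2003) before Ivanova (Mar 5, 2016).
Among Leclerc, Whitfield, Dimitriou, Marino and Bianchi, by total department service (lower first) (reversed rule for this group): Leclerc and Whitfield (18 years) before Dimitriou (19 years) before Marino and Bianchi (26 years).
Leclerc and Whitfield both have date of academy graduation 24 Jul 2000, so the next rule applies.
Among Leclerc and Whitfield, paramedic-certified before not paramedic-certified: Leclerc (paramedic-certified) before Whitfield (not paramedic-certified).
Marino and Bianchi both have date of academy graduation 16 Oct 2010, so the next rule applies.
Among Marino and Bianchi, paramedic-certified before not paramedic-certified: Marino (paramedic-certified) before Bianchi (not paramedic-certified).
Order: Sorensen, Yilmaz, Ivanova, Leclerc, Whitfield, Dimitriou, Marino, Bianchi. So position 5.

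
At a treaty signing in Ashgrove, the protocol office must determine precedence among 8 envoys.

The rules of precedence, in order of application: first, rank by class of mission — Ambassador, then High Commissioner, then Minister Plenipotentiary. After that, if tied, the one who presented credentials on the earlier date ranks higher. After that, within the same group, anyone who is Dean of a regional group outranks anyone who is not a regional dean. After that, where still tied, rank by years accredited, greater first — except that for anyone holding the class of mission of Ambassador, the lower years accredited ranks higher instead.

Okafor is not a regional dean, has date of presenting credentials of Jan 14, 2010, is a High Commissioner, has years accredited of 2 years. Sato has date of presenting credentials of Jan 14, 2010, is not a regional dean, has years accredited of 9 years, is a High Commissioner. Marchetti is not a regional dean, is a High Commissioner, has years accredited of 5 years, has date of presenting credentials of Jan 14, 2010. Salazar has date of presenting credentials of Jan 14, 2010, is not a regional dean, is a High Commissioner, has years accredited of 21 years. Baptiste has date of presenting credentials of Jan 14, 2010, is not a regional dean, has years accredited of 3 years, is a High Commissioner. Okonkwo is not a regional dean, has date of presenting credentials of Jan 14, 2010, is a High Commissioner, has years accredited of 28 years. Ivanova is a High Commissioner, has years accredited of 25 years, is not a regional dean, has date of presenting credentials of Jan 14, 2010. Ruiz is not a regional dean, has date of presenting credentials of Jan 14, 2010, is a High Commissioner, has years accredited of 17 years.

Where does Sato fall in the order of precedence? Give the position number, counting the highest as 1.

By class of mission: Okonkwo, Ivanova, Salazar, Ruiz, Sato, Marchetti, Baptiste and Okafor (High Commissioner).
Okonkwo, Ivanova, Salazar, Ruiz, Sato, Marchetti, Baptiste and Okafor all have date of presenting credentials Jan 14, 2010, so the next rule applies.
Okonkwo, Ivanova, Salazar, Ruiz, Sato, Marchetti, Baptiste and Okafor are each not a regional dean, so the next rule applies.
Among Okonkwo, Ivanova, Salazar, Ruiz, Sato, Marchetti, Baptiste and Okafor, by years accredited (higher first): Okonkwo (28 years) before Ivanova (25 years) before Salazar (21 years) before Ruiz (17 years) before Sato (9 years) before Marchetti (5 years) before Baptiste (3 years) before Okafor (2 years).
Order: Okonkwo, Ivanova, Salazar, Ruiz, Sato, Marchetti, Baptiste, Okafor. So position 5.

5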